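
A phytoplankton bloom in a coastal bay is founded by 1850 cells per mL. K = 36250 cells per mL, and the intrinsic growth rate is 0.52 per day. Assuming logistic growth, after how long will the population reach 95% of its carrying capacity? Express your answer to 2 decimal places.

11.28 days

A = (K − N₀)/N₀ = (36250 − 1850)/1850 = 18.595.
Solve 36250/(1 + 18.595·e^(−0.52t)) = 34437.5: 1 + 18.595·e^(−0.52t) = 1.0526, so e^(−0.52t) = 0.00283048.
−0.52·t = ln(0.00283048) = -5.8673, so t = 5.8673/0.52 = 11.283.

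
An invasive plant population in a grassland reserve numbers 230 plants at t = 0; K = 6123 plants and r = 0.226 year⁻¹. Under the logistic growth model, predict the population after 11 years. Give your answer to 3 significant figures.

1950 plants

A = (K − N₀)/N₀ = (6123 − 230)/230 = 25.622.
N(t) = K/(1 + A·e^(−rt)) = 6123/(1 + 25.622×e^(−0.226×11)).
e^(−2.486) = 0.083242; denominator = 1 + 25.622×0.083242 = 3.1328.
N = 6123/3.1328 = 1954.47.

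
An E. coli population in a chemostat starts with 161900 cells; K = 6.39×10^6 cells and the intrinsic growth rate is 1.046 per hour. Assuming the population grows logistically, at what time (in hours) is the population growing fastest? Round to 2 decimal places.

3.49 hours

Logistic growth is fastest at N = K/2 = 3.195×10^6.
A = (K − N₀)/N₀ = 38.469. Set K/(1 + A·e^(−rt)) = K/2 → A·e^(−rt) = 1.
e^(−1.046t) = 1/38.469 = 0.0259951, so t = ln(38.469)/1.046 = 3.6498/1.046 = 3.4893.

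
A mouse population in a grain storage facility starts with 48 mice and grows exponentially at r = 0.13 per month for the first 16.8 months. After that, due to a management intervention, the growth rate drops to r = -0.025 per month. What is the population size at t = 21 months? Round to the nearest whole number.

Phase 1: N(16.8) = 48·e^(0.13×16.8) = 48·e^2.184 = 426.325.
Phase 2 runs for 21 − 16.8 = 4.2 months at r = -0.025.
N(21) = 426.325·e^(-0.025×4.2) = 426.325·e^-0.105 = 383.83.

384 mice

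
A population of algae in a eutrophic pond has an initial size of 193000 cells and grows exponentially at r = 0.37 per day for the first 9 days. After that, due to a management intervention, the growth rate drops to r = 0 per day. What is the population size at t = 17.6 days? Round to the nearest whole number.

Phase 1: N(9) = 193000·e^(0.37×9) = 193000·e^3.33 = 5.3921×10^6.
Phase 2 runs for 17.6 − 9 = 8.6 days at r = 0.
N(17.6) = 5.3921×10^6·e^(0×8.6) = 5.3921×10^6·e^0 = 5.3921×10^6.

5392100 cells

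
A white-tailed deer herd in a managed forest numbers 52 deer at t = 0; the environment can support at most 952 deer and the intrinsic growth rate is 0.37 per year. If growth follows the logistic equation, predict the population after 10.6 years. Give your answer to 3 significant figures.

709 deer

A = (K − N₀)/N₀ = (952 − 52)/52 = 17.308.
N(t) = K/(1 + A·e^(−rt)) = 952/(1 + 17.308×e^(−0.37×10.6)).
e^(−3.922) = 0.019801; denominator = 1 + 17.308×0.019801 = 1.3427.
N = 952/1.3427 = 709.01.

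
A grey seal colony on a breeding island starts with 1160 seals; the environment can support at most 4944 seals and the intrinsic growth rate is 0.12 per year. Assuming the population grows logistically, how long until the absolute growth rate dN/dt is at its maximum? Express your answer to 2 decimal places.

9.85 years

Logistic growth is fastest at N = K/2 = 2472.
A = (K − N₀)/N₀ = 3.2621. Set K/(1 + A·e^(−rt)) = K/2 → A·e^(−rt) = 1.
e^(−0.12t) = 1/3.2621 = 0.306554, so t = ln(3.2621)/0.12 = 1.1824/0.12 = 9.853.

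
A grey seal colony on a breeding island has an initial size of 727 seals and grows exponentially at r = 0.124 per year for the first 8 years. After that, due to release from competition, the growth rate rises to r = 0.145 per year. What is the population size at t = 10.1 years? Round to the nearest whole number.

Phase 1: N(8) = 727·e^(0.124×8) = 727·e^0.992 = 1960.44.
Phase 2 runs for 10.1 − 8 = 2.1 years at r = 0.145.
N(10.1) = 1960.44·e^(0.145×2.1) = 1960.44·e^0.3045 = 2658.26.

2658 seals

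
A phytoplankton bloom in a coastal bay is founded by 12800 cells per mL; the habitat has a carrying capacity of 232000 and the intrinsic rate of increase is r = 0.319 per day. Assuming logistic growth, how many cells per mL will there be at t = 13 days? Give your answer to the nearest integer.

A = (K − N₀)/N₀ = (232000 − 12800)/12800 = 17.125.
N(t) = K/(1 + A·e^(−rt)) = 232000/(1 + 17.125×e^(−0.319×13)).
e^(−4.147) = 0.015812; denominator = 1 + 17.125×0.015812 = 1.2708.
N = 232000/1.2708 = 182566.

182566 cells per mL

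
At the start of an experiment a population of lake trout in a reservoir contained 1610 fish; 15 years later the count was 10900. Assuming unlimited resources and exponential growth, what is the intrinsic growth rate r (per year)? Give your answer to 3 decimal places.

0.128 per year

From N(t) = N₀·e^(rt): e^(r·15) = 10900/1610 = 6.7702.
r·15 = ln(6.7702) = 1.9125, so r = 1.9125/15 = 0.1275.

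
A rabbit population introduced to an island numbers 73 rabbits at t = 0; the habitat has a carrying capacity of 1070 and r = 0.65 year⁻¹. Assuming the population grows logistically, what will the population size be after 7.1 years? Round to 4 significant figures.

942.5 rabbits

A = (K − N₀)/N₀ = (1070 − 73)/73 = 13.658.
N(t) = K/(1 + A·e^(−rt)) = 1070/(1 + 13.658×e^(−0.65×7.1)).
e^(−4.615) = 0.0099022; denominator = 1 + 13.658×0.0099022 = 1.1352.
N = 1070/1.1352 = 942.532.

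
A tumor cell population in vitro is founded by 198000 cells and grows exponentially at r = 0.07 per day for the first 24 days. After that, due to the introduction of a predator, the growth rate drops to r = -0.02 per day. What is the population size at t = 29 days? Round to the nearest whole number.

961281 cells

Phase 1: N(24) = 198000·e^(0.07×24) = 198000·e^1.68 = 1.06238×10^6.
Phase 2 runs for 29 − 24 = 5 days at r = -0.02.
N(29) = 1.06238×10^6·e^(-0.02×5) = 1.06238×10^6·e^-0.1 = 961281.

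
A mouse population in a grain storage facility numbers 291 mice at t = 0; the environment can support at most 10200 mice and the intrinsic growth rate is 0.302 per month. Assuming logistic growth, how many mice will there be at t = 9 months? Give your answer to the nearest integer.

3141 mice

A = (K − N₀)/N₀ = (10200 − 291)/291 = 34.052.
N(t) = K/(1 + A·e^(−rt)) = 10200/(1 + 34.052×e^(−0.302×9)).
e^(−2.718) = 0.066007; denominator = 1 + 34.052×0.066007 = 3.2476.
N = 10200/3.2476 = 3140.75.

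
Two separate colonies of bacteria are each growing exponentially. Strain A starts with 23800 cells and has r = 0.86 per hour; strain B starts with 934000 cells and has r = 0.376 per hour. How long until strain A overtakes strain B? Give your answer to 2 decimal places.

7.58 hours

Set 23800·e^(0.86t) = 934000·e^(0.376t).
e^((0.86 − 0.376)t) = 934000/23800 → e^(0.484·t) = 39.244.
0.484·t = ln(39.244) = 3.6698, so t = 3.6698/0.484 = 7.5822.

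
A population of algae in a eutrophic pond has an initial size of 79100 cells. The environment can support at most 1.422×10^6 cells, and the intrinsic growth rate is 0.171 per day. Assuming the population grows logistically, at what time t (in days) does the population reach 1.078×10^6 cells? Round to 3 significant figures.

23.2 days

A = (K − N₀)/N₀ = (1.422×10^6 − 79100)/79100 = 16.977.
Solve 1.422×10^6/(1 + 16.977·e^(−0.171t)) = 1.078×10^6: 1 + 16.977·e^(−0.171t) = 1.3191, so e^(−0.171t) = 0.0187963.
−0.171·t = ln(0.0187963) = -3.9741, so t = 3.9741/0.171 = 23.24.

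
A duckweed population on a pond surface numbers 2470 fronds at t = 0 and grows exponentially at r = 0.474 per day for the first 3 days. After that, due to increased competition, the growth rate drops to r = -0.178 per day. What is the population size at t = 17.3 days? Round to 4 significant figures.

Phase 1: N(3) = 2470·e^(0.474×3) = 2470·e^1.422 = 10239.1.
Phase 2 runs for 17.3 − 3 = 14.3 days at r = -0.178.
N(17.3) = 10239.1·e^(-0.178×14.3) = 10239.1·e^-2.545 = 803.176.

803.2 fronds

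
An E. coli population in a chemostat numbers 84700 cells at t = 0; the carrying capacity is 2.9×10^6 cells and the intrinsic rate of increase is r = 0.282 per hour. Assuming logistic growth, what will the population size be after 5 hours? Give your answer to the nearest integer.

A = (K − N₀)/N₀ = (2.9×10^6 − 84700)/84700 = 33.238.
N(t) = K/(1 + A·e^(−rt)) = 2.9×10^6/(1 + 33.238×e^(−0.282×5)).
e^(−1.41) = 0.24414; denominator = 1 + 33.238×0.24414 = 9.115.
N = 2.9×10^6/9.115 = 318158.

318158 cells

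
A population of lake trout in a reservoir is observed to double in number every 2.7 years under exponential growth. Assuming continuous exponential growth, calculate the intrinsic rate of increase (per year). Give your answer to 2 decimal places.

0.26 per year

r = ln(2)/t_d = 0.6931/2.7 = 0.25672.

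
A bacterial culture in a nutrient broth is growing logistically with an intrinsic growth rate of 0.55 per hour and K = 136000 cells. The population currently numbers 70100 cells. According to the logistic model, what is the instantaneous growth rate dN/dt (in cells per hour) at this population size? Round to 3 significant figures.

dN/dt = rN(1 − N/K) = 0.55 × 70100 × (1 − 70100/136000).
1 − 70100/136000 = 0.48456; dN/dt = 0.55 × 70100 × 0.48456 = 18682.

18700 cells per hour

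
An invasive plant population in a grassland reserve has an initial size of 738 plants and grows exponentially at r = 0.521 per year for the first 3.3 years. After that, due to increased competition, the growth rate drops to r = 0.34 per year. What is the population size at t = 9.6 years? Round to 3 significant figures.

Phase 1: N(3.3) = 738·e^(0.521×3.3) = 738·e^1.719 = 4118.5.
Phase 2 runs for 9.6 − 3.3 = 6.3 years at r = 0.34.
N(9.6) = 4118.5·e^(0.34×6.3) = 4118.5·e^2.142 = 35075.

35100 plants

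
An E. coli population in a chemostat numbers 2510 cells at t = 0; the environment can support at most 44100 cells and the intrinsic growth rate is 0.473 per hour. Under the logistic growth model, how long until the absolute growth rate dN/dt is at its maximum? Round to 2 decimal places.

Logistic growth is fastest at N = K/2 = 22050.
A = (K − N₀)/N₀ = 16.57. Set K/(1 + A·e^(−rt)) = K/2 → A·e^(−rt) = 1.
e^(−0.473t) = 1/16.57 = 0.060351, so t = ln(16.57)/0.473 = 2.8076/0.473 = 5.9357.

5.94 hours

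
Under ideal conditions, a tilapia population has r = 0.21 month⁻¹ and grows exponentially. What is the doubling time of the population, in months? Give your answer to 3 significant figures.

3.30 months

Doubling time t_d = ln(2)/r = 0.6931/0.21 = 3.3007.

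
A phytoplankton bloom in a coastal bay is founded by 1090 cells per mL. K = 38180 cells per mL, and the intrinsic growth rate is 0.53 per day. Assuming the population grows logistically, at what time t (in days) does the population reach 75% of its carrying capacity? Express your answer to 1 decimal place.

A = (K − N₀)/N₀ = (38180 − 1090)/1090 = 34.028.
Solve 38180/(1 + 34.028·e^(−0.53t)) = 28635: 1 + 34.028·e^(−0.53t) = 1.3333, so e^(−0.53t) = 0.00979599.
−0.53·t = ln(0.00979599) = -4.6258, so t = 4.6258/0.53 = 8.7279.

8.7 days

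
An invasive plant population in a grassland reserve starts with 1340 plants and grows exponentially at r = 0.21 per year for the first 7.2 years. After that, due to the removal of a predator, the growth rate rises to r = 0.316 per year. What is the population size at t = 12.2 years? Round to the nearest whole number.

29508 plants

Phase 1: N(7.2) = 1340·e^(0.21×7.2) = 1340·e^1.512 = 6077.96.
Phase 2 runs for 12.2 − 7.2 = 5 years at r = 0.316.
N(12.2) = 6077.96·e^(0.316×5) = 6077.96·e^1.58 = 29508.2.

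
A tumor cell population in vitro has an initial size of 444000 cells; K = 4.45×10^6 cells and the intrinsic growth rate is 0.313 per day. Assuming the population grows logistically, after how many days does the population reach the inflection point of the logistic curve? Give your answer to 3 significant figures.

Logistic growth is fastest at N = K/2 = 2.225×10^6.
A = (K − N₀)/N₀ = 9.0225. Set K/(1 + A·e^(−rt)) = K/2 → A·e^(−rt) = 1.
e^(−0.313t) = 1/9.0225 = 0.110834, so t = ln(9.0225)/0.313 = 2.1997/0.313 = 7.0279.

7.03 days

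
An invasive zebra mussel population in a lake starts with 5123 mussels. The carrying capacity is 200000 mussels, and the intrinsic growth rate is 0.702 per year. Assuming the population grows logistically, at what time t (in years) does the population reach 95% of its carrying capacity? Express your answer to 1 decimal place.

A = (K − N₀)/N₀ = (200000 − 5123)/5123 = 38.04.
Solve 200000/(1 + 38.04·e^(−0.702t)) = 190000: 1 + 38.04·e^(−0.702t) = 1.0526, so e^(−0.702t) = 0.0013836.
−0.702·t = ln(0.0013836) = -6.5831, so t = 6.5831/0.702 = 9.3776.

9.4 years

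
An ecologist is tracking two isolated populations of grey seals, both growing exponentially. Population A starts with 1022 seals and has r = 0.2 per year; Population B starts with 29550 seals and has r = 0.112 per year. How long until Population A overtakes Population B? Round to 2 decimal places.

38.23 years

Set 1022·e^(0.2t) = 29550·e^(0.112t).
e^((0.2 − 0.112)t) = 29550/1022 → e^(0.088·t) = 28.914.
0.088·t = ln(28.914) = 3.3643, so t = 3.3643/0.088 = 38.231.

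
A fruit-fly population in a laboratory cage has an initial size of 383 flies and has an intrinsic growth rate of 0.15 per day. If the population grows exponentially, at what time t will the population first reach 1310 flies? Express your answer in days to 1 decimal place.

Set N₀·e^(rt) = 1310: e^(0.15·t) = 1310/383 = 3.4204.
0.15·t = ln(3.4204) = 1.2297, so t = 1.2297/0.15 = 8.1983.

8.2 days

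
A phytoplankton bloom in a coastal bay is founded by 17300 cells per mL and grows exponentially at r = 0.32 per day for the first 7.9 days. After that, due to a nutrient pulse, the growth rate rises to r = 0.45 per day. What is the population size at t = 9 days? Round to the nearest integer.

355564 cells per mL

Phase 1: N(7.9) = 17300·e^(0.32×7.9) = 17300·e^2.528 = 216742.
Phase 2 runs for 9 − 7.9 = 1.1 days at r = 0.45.
N(9) = 216742·e^(0.45×1.1) = 216742·e^0.495 = 355564.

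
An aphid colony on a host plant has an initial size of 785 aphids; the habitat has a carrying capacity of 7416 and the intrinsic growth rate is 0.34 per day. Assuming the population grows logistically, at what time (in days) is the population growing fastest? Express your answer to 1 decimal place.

Logistic growth is fastest at N = K/2 = 3708.
A = (K − N₀)/N₀ = 8.4471. Set K/(1 + A·e^(−rt)) = K/2 → A·e^(−rt) = 1.
e^(−0.34t) = 1/8.4471 = 0.118383, so t = ln(8.4471)/0.34 = 2.1338/0.34 = 6.276.

6.3 days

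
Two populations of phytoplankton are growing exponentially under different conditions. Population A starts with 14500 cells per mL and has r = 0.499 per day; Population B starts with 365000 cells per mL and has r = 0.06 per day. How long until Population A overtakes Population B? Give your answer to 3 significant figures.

Set 14500·e^(0.499t) = 365000·e^(0.06t).
e^((0.499 − 0.06)t) = 365000/14500 → e^(0.439·t) = 25.172.
0.439·t = ln(25.172) = 3.2257, so t = 3.2257/0.439 = 7.3479.

7.35 days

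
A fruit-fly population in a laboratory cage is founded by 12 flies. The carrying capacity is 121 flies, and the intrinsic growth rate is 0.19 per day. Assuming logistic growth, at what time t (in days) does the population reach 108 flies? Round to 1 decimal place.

A = (K − N₀)/N₀ = (121 − 12)/12 = 9.0833.
Solve 121/(1 + 9.0833·e^(−0.19t)) = 108: 1 + 9.0833·e^(−0.19t) = 1.1204, so e^(−0.19t) = 0.0132518.
−0.19·t = ln(0.0132518) = -4.3236, so t = 4.3236/0.19 = 22.756.

22.8 days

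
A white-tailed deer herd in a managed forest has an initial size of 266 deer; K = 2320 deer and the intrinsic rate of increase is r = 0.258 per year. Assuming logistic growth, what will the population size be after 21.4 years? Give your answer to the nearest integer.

2250 deer

A = (K − N₀)/N₀ = (2320 − 266)/266 = 7.7218.
N(t) = K/(1 + A·e^(−rt)) = 2320/(1 + 7.7218×e^(−0.258×21.4)).
e^(−5.521) = 0.004001; denominator = 1 + 7.7218×0.004001 = 1.0309.
N = 2320/1.0309 = 2250.47.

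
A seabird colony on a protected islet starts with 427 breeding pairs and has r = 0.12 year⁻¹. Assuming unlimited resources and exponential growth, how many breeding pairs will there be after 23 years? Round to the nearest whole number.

6747 breeding pairs

N(t) = N₀·e^(rt) = 427 × e^(0.12×23) = 427 × e^2.76.
e^2.76 ≈ 15.8, so N ≈ 427 × 15.8 = 6746.53.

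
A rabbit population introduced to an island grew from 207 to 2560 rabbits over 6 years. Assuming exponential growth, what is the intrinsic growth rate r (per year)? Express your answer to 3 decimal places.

0.419 per year

From N(t) = N₀·e^(rt): e^(r·6) = 2560/207 = 12.367.
r·6 = ln(12.367) = 2.515, so r = 2.515/6 = 0.41917.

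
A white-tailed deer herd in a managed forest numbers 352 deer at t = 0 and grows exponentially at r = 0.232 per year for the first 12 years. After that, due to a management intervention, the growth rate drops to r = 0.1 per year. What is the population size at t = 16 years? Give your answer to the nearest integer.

8498 deer

Phase 1: N(12) = 352·e^(0.232×12) = 352·e^2.784 = 5696.64.
Phase 2 runs for 16 − 12 = 4 years at r = 0.1.
N(16) = 5696.64·e^(0.1×4) = 5696.64·e^0.4 = 8498.38.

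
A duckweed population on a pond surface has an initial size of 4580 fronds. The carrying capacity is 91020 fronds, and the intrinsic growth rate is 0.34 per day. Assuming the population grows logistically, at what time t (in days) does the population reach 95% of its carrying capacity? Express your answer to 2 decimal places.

A = (K − N₀)/N₀ = (91020 − 4580)/4580 = 18.873.
Solve 91020/(1 + 18.873·e^(−0.34t)) = 86469: 1 + 18.873·e^(−0.34t) = 1.0526, so e^(−0.34t) = 0.00278867.
−0.34·t = ln(0.00278867) = -5.8822, so t = 5.8822/0.34 = 17.301.

17.30 days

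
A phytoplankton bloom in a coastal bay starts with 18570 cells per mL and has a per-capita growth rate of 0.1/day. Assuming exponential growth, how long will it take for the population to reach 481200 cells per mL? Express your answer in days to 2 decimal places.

Set N₀·e^(rt) = 481200: e^(0.1·t) = 481200/18570 = 25.913.
0.1·t = ln(25.913) = 3.2547, so t = 3.2547/0.1 = 32.547.

32.55 days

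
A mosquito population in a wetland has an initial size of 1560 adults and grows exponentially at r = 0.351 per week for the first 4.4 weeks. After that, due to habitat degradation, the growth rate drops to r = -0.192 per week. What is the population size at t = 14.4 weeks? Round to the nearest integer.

Phase 1: N(4.4) = 1560·e^(0.351×4.4) = 1560·e^1.544 = 7308.85.
Phase 2 runs for 14.4 − 4.4 = 10 weeks at r = -0.192.
N(14.4) = 7308.85·e^(-0.192×10) = 7308.85·e^-1.92 = 1071.53.

1072 adults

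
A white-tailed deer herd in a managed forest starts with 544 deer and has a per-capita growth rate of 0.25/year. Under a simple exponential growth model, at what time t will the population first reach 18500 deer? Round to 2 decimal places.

Set N₀·e^(rt) = 18500: e^(0.25·t) = 18500/544 = 34.007.
0.25·t = ln(34.007) = 3.5266, so t = 3.5266/0.25 = 14.106.

14.11 years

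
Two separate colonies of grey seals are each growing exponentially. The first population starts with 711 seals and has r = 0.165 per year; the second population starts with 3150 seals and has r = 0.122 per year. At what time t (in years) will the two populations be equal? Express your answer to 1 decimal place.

Set 711·e^(0.165t) = 3150·e^(0.122t).
e^((0.165 − 0.122)t) = 3150/711 → e^(0.043·t) = 4.4304.
0.043·t = ln(4.4304) = 1.4885, so t = 1.4885/0.043 = 34.616.

34.6 years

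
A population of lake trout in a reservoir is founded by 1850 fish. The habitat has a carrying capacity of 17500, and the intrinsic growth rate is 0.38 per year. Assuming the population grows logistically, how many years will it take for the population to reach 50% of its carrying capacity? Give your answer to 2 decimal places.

5.62 years

A = (K − N₀)/N₀ = (17500 − 1850)/1850 = 8.4595.
Solve 17500/(1 + 8.4595·e^(−0.38t)) = 8750: 1 + 8.4595·e^(−0.38t) = 2, so e^(−0.38t) = 0.118211.
−0.38·t = ln(0.118211) = -2.1353, so t = 2.1353/0.38 = 5.6192.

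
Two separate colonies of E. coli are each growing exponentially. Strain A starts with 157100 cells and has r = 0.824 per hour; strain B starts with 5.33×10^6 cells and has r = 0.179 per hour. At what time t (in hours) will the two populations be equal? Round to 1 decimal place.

5.5 hours

Set 157100·e^(0.824t) = 5.33×10^6·e^(0.179t).
e^((0.824 − 0.179)t) = 5.33×10^6/157100 → e^(0.645·t) = 33.927.
0.645·t = ln(33.927) = 3.5242, so t = 3.5242/0.645 = 5.4639.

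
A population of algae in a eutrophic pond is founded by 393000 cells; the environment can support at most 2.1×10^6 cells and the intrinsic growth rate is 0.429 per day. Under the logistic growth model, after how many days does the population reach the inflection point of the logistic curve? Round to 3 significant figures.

Logistic growth is fastest at N = K/2 = 1.05×10^6.
A = (K − N₀)/N₀ = 4.3435. Set K/(1 + A·e^(−rt)) = K/2 → A·e^(−rt) = 1.
e^(−0.429t) = 1/4.3435 = 0.230228, so t = ln(4.3435)/0.429 = 1.4687/0.429 = 3.4235.

3.42 days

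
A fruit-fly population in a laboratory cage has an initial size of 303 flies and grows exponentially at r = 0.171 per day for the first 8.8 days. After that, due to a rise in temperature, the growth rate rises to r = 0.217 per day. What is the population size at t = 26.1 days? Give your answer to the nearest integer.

Phase 1: N(8.8) = 303·e^(0.171×8.8) = 303·e^1.505 = 1364.49.
Phase 2 runs for 26.1 − 8.8 = 17.3 days at r = 0.217.
N(26.1) = 1364.49·e^(0.217×17.3) = 1364.49·e^3.754 = 58257.8.

58258 flies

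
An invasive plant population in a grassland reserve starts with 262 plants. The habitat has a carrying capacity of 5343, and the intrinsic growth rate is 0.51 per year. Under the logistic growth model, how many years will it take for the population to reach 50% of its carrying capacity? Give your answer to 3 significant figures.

A = (K − N₀)/N₀ = (5343 − 262)/262 = 19.393.
Solve 5343/(1 + 19.393·e^(−0.51t)) = 2671.5: 1 + 19.393·e^(−0.51t) = 2, so e^(−0.51t) = 0.0515647.
−0.51·t = ln(0.0515647) = -2.9649, so t = 2.9649/0.51 = 5.8136.

5.81 years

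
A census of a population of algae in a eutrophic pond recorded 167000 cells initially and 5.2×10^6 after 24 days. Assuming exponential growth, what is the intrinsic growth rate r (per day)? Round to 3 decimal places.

From N(t) = N₀·e^(rt): e^(r·24) = 5.2×10^6/167000 = 31.138.
r·24 = ln(31.138) = 3.4384, so r = 3.4384/24 = 0.14327.

0.143 per day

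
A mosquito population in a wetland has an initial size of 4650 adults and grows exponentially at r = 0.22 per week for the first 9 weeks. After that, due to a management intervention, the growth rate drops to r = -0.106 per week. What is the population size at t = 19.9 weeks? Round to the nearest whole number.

10607 adults

Phase 1: N(9) = 4650·e^(0.22×9) = 4650·e^1.98 = 33678.8.
Phase 2 runs for 19.9 − 9 = 10.9 weeks at r = -0.106.
N(19.9) = 33678.8·e^(-0.106×10.9) = 33678.8·e^-1.155 = 10606.5.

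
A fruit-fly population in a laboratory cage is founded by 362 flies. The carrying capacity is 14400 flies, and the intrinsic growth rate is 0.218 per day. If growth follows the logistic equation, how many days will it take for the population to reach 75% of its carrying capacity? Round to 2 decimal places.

21.82 days

A = (K − N₀)/N₀ = (14400 − 362)/362 = 38.779.
Solve 14400/(1 + 38.779·e^(−0.218t)) = 10800: 1 + 38.779·e^(−0.218t) = 1.3333, so e^(−0.218t) = 0.00859572.
−0.218·t = ln(0.00859572) = -4.7565, so t = 4.7565/0.218 = 21.819.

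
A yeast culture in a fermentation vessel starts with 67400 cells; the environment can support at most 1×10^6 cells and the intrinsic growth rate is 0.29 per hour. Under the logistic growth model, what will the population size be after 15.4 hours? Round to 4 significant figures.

862800 cells

A = (K − N₀)/N₀ = (1×10^6 − 67400)/67400 = 13.837.
N(t) = K/(1 + A·e^(−rt)) = 1×10^6/(1 + 13.837×e^(−0.29×15.4)).
e^(−4.466) = 0.011493; denominator = 1 + 13.837×0.011493 = 1.159.
N = 1×10^6/1.159 = 862791.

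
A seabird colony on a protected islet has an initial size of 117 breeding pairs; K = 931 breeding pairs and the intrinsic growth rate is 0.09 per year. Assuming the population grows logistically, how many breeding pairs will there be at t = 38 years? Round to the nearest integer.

758 breeding pairs

A = (K − N₀)/N₀ = (931 − 117)/117 = 6.9573.
N(t) = K/(1 + A·e^(−rt)) = 931/(1 + 6.9573×e^(−0.09×38)).
e^(−3.42) = 0.032712; denominator = 1 + 6.9573×0.032712 = 1.2276.
N = 931/1.2276 = 758.397.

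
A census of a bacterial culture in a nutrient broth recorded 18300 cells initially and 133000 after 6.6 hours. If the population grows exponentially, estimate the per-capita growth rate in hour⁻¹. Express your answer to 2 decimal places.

From N(t) = N₀·e^(rt): e^(r·6.6) = 133000/18300 = 7.2678.
r·6.6 = ln(7.2678) = 1.9834, so r = 1.9834/6.6 = 0.30052.

0.30 per hour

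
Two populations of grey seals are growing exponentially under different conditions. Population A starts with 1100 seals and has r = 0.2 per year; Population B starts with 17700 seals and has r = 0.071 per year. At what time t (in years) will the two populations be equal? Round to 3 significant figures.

21.5 years

Set 1100·e^(0.2t) = 17700·e^(0.071t).
e^((0.2 − 0.071)t) = 17700/1100 → e^(0.129·t) = 16.091.
0.129·t = ln(16.091) = 2.7783, so t = 2.7783/0.129 = 21.537.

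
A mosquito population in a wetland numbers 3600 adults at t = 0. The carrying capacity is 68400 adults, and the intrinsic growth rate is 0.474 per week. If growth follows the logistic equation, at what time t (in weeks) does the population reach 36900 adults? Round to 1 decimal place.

A = (K − N₀)/N₀ = (68400 − 3600)/3600 = 18.
Solve 68400/(1 + 18·e^(−0.474t)) = 36900: 1 + 18·e^(−0.474t) = 1.8537, so e^(−0.474t) = 0.0474255.
−0.474·t = ln(0.0474255) = -3.0486, so t = 3.0486/0.474 = 6.4316.

6.4 weeks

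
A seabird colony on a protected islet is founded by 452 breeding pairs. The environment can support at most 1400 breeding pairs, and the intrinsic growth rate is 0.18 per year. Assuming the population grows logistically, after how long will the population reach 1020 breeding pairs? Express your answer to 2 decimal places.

A = (K − N₀)/N₀ = (1400 − 452)/452 = 2.0973.
Solve 1400/(1 + 2.0973·e^(−0.18t)) = 1020: 1 + 2.0973·e^(−0.18t) = 1.3725, so e^(−0.18t) = 0.177629.
−0.18·t = ln(0.177629) = -1.7281, so t = 1.7281/0.18 = 9.6003.

9.60 years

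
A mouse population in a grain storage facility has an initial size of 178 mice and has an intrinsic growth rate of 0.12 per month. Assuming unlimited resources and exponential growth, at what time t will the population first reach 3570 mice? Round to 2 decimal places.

24.99 months

Set N₀·e^(rt) = 3570: e^(0.12·t) = 3570/178 = 20.056.
0.12·t = ln(20.056) = 2.9985, so t = 2.9985/0.12 = 24.988.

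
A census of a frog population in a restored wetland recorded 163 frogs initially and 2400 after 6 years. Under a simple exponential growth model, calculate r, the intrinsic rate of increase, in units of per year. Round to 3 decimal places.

0.448 per year

From N(t) = N₀·e^(rt): e^(r·6) = 2400/163 = 14.724.
r·6 = ln(14.724) = 2.6895, so r = 2.6895/6 = 0.44825.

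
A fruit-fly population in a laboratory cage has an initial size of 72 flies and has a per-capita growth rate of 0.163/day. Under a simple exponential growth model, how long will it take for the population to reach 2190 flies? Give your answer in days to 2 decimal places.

Set N₀·e^(rt) = 2190: e^(0.163·t) = 2190/72 = 30.417.
0.163·t = ln(30.417) = 3.415, so t = 3.415/0.163 = 20.951.

20.95 days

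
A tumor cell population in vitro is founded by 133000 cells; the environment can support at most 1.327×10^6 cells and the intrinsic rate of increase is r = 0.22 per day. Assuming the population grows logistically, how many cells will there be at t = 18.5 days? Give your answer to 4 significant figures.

A = (K − N₀)/N₀ = (1.327×10^6 − 133000)/133000 = 8.9774.
N(t) = K/(1 + A·e^(−rt)) = 1.327×10^6/(1 + 8.9774×e^(−0.22×18.5)).
e^(−4.07) = 0.017077; denominator = 1 + 8.9774×0.017077 = 1.1533.
N = 1.327×10^6/1.1533 = 1.1506×10^6.

1151000 cells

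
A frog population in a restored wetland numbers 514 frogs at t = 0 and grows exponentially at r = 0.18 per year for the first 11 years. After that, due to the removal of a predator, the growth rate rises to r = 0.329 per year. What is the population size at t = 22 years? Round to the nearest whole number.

138860 frogs

Phase 1: N(11) = 514·e^(0.18×11) = 514·e^1.98 = 3722.77.
Phase 2 runs for 22 − 11 = 11 years at r = 0.329.
N(22) = 3722.77·e^(0.329×11) = 3722.77·e^3.619 = 138860.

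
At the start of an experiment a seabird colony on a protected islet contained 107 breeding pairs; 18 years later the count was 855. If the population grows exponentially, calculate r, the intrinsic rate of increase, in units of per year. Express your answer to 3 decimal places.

0.115 per year

From N(t) = N₀·e^(rt): e^(r·18) = 855/107 = 7.9907.
r·18 = ln(7.9907) = 2.0783, so r = 2.0783/18 = 0.11546.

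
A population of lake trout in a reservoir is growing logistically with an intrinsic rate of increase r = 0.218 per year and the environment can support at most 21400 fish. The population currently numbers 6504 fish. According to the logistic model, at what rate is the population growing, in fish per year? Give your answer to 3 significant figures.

dN/dt = rN(1 − N/K) = 0.218 × 6504 × (1 − 6504/21400).
1 − 6504/21400 = 0.69607; dN/dt = 0.218 × 6504 × 0.69607 = 986.94.

987 fish per year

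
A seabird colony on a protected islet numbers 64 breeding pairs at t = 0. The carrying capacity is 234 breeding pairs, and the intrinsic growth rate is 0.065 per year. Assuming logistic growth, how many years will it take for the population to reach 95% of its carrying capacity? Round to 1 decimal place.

A = (K − N₀)/N₀ = (234 − 64)/64 = 2.6562.
Solve 234/(1 + 2.6562·e^(−0.065t)) = 222.3: 1 + 2.6562·e^(−0.065t) = 1.0526, so e^(−0.065t) = 0.0198142.
−0.065·t = ln(0.0198142) = -3.9214, so t = 3.9214/0.065 = 60.329.

60.3 years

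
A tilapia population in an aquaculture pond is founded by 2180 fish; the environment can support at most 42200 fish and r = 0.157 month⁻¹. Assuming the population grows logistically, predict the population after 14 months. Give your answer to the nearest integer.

A = (K − N₀)/N₀ = (42200 − 2180)/2180 = 18.358.
N(t) = K/(1 + A·e^(−rt)) = 42200/(1 + 18.358×e^(−0.157×14)).
e^(−2.198) = 0.11102; denominator = 1 + 18.358×0.11102 = 3.0382.
N = 42200/3.0382 = 13889.9.

13890 fish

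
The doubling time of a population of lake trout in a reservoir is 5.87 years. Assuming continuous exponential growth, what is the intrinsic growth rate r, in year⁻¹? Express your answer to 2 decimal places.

0.12 per year

r = ln(2)/t_d = 0.6931/5.87 = 0.11808.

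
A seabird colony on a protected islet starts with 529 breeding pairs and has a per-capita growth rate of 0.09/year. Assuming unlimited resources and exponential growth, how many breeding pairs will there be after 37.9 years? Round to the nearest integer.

16026 breeding pairs

N(t) = N₀·e^(rt) = 529 × e^(0.09×37.9) = 529 × e^3.411.
e^3.411 ≈ 30.296, so N ≈ 529 × 30.296 = 16026.3.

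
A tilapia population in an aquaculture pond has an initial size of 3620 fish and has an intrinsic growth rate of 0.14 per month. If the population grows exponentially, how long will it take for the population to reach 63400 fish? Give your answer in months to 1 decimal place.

20.4 months

Set N₀·e^(rt) = 63400: e^(0.14·t) = 63400/3620 = 17.514.
0.14·t = ln(17.514) = 2.863, so t = 2.863/0.14 = 20.45.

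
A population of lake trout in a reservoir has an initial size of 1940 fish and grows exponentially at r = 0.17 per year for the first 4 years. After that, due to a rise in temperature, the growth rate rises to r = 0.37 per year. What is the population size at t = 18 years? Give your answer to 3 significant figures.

680000 fish

Phase 1: N(4) = 1940·e^(0.17×4) = 1940·e^0.68 = 3829.32.
Phase 2 runs for 18 − 4 = 14 years at r = 0.37.
N(18) = 3829.32·e^(0.37×14) = 3829.32·e^5.18 = 680405.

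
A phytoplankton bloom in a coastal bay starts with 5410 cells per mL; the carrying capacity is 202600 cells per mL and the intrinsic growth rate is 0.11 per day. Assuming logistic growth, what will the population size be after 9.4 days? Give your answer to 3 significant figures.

A = (K − N₀)/N₀ = (202600 − 5410)/5410 = 36.449.
N(t) = K/(1 + A·e^(−rt)) = 202600/(1 + 36.449×e^(−0.11×9.4)).
e^(−1.034) = 0.35558; denominator = 1 + 36.449×0.35558 = 13.961.
N = 202600/13.961 = 14512.2.

14500 cells per mL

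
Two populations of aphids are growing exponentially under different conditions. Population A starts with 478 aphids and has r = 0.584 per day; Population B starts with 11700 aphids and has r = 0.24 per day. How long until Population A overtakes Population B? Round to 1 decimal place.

9.3 days

Set 478·e^(0.584t) = 11700·e^(0.24t).
e^((0.584 − 0.24)t) = 11700/478 → e^(0.344·t) = 24.477.
0.344·t = ln(24.477) = 3.1977, so t = 3.1977/0.344 = 9.2957.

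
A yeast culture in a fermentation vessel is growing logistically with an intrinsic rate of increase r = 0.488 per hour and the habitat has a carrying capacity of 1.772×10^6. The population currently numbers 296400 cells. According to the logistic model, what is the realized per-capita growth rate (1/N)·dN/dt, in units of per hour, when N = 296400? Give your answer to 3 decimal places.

0.406 per hour

(1/N)·dN/dt = r(1 − N/K) = 0.488 × (1 − 296400/1.772×10^6).
= 0.488 × 0.83273 = 0.40637.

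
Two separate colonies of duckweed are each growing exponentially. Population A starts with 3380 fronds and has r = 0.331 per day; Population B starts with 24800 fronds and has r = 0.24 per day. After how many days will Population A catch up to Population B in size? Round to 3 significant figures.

21.9 days

Set 3380·e^(0.331t) = 24800·e^(0.24t).
e^((0.331 − 0.24)t) = 24800/3380 → e^(0.091·t) = 7.3373.
0.091·t = ln(7.3373) = 1.993, so t = 1.993/0.091 = 21.901.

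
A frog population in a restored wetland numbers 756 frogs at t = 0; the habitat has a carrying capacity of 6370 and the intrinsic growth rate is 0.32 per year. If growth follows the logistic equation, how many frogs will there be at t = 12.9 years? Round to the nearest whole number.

A = (K − N₀)/N₀ = (6370 − 756)/756 = 7.4259.
N(t) = K/(1 + A·e^(−rt)) = 6370/(1 + 7.4259×e^(−0.32×12.9)).
e^(−4.128) = 0.016115; denominator = 1 + 7.4259×0.016115 = 1.1197.
N = 6370/1.1197 = 5689.18.

5689 frogs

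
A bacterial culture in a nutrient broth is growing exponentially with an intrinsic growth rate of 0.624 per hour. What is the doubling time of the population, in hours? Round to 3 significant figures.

Doubling time t_d = ln(2)/r = 0.6931/0.624 = 1.1108.

1.11 hours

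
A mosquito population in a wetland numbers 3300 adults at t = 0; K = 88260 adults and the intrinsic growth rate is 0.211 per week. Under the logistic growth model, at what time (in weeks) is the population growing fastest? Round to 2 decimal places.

15.39 weeks

Logistic growth is fastest at N = K/2 = 44130.
A = (K − N₀)/N₀ = 25.745. Set K/(1 + A·e^(−rt)) = K/2 → A·e^(−rt) = 1.
e^(−0.211t) = 1/25.745 = 0.0388418, so t = ln(25.745)/0.211 = 3.2483/0.211 = 15.395.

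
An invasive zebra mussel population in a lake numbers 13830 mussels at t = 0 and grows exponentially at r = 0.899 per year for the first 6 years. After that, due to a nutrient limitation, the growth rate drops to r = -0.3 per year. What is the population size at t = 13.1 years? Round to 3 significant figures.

Phase 1: N(6) = 13830·e^(0.899×6) = 13830·e^5.394 = 3.043733×10^6.
Phase 2 runs for 13.1 − 6 = 7.1 years at r = -0.3.
N(13.1) = 3.043733×10^6·e^(-0.3×7.1) = 3.043733×10^6·e^-2.13 = 361709.

362000 mussels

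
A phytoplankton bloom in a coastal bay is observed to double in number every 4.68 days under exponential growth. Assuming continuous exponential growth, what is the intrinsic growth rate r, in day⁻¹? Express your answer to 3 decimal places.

0.148 per day

r = ln(2)/t_d = 0.6931/4.68 = 0.14811.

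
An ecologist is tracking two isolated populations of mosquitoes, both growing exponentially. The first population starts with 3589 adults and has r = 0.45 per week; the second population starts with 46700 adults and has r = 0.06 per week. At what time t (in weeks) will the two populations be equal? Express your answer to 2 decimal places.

Set 3589·e^(0.45t) = 46700·e^(0.06t).
e^((0.45 − 0.06)t) = 46700/3589 → e^(0.39·t) = 13.012.
0.39·t = ln(13.012) = 2.5659, so t = 2.5659/0.39 = 6.5792.

6.58 weeks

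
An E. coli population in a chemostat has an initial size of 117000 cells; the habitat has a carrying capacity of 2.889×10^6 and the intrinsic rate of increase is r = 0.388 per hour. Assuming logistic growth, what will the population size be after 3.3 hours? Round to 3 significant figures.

A = (K − N₀)/N₀ = (2.889×10^6 − 117000)/117000 = 23.692.
N(t) = K/(1 + A·e^(−rt)) = 2.889×10^6/(1 + 23.692×e^(−0.388×3.3)).
e^(−1.28) = 0.27793; denominator = 1 + 23.692×0.27793 = 7.5847.
N = 2.889×10^6/7.5847 = 380898.

381000 cells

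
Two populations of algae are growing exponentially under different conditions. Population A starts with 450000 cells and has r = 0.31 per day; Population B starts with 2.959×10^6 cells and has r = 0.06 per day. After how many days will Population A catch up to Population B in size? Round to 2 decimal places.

7.53 days

Set 450000·e^(0.31t) = 2.959×10^6·e^(0.06t).
e^((0.31 − 0.06)t) = 2.959×10^6/450000 → e^(0.25·t) = 6.5756.
0.25·t = ln(6.5756) = 1.8834, so t = 1.8834/0.25 = 7.5334.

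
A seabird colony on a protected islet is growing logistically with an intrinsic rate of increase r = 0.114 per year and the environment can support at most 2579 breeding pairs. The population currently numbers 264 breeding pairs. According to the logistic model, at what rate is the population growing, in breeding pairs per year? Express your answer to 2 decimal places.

27.02 breeding pairs per year

dN/dt = rN(1 − N/K) = 0.114 × 264 × (1 − 264/2579).
1 − 264/2579 = 0.89763; dN/dt = 0.114 × 264 × 0.89763 = 27.015.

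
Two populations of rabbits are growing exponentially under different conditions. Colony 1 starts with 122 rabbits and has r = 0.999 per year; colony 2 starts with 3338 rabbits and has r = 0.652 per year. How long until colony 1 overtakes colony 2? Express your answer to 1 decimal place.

9.5 years

Set 122·e^(0.999t) = 3338·e^(0.652t).
e^((0.999 − 0.652)t) = 3338/122 → e^(0.347·t) = 27.361.
0.347·t = ln(27.361) = 3.3091, so t = 3.3091/0.347 = 9.5363.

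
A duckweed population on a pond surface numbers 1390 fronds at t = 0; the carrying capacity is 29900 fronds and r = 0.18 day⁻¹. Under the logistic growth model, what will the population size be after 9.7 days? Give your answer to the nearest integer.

A = (K − N₀)/N₀ = (29900 − 1390)/1390 = 20.511.
N(t) = K/(1 + A·e^(−rt)) = 29900/(1 + 20.511×e^(−0.18×9.7)).
e^(−1.746) = 0.17447; denominator = 1 + 20.511×0.17447 = 4.5785.
N = 29900/4.5785 = 6530.49.

6530 fronds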